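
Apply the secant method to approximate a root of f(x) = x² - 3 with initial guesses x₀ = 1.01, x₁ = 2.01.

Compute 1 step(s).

f(x) = x² - 3
x₀ = 1.01, x₁ = 2.01

Secant formula: x_{n+1} = x_n - f(x_n)(x_n - x_{n-1})/(f(x_n) - f(x_{n-1}))

Iteration 1:
  f(1.010000) = -1.979900
  f(2.010000) = 1.040100
  x_2 = 2.010000 - 1.040100×(2.010000 - 1.010000)/(1.040100 - (-1.979900))
       = 1.665596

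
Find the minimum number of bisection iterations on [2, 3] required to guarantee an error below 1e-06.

We need (b-a)/2^n ≤ 1e-06
(3 - 2)/2^n ≤ 1e-06
1/2^n ≤ 1e-06
2^n ≥ 1000000
n ≥ log₂(1000000) = 19.93
n ≥ 20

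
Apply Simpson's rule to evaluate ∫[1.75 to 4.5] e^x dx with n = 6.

f(x) = e^x
a = 1.75, b = 4.5, n = 6
h = (b - a)/n = 0.458333

Simpson's rule: (h/3)[f(x₀) + 4f(x₁) + 2f(x₂) + ... + f(xₙ)]

x_0 = 1.7500, f(x_0) = 5.754603, coefficient = 1
x_1 = 2.2083, f(x_1) = 9.100536, coefficient = 4
x_2 = 2.6667, f(x_2) = 14.391916, coefficient = 2
x_3 = 3.1250, f(x_3) = 22.759895, coefficient = 4
x_4 = 3.5833, f(x_4) = 35.993319, coefficient = 2
x_5 = 4.0417, f(x_5) = 56.921132, coefficient = 4
x_6 = 4.5000, f(x_6) = 90.017131, coefficient = 1

I ≈ (0.458333/3) × 551.668458 = 84.282681
Exact value: 84.262529
Error: 0.020153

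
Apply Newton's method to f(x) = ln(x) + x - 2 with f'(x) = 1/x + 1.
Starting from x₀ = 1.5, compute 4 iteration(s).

f(x) = ln(x) + x - 2
f'(x) = 1/x + 1
x₀ = 1.5

Newton-Raphson formula: x_{n+1} = x_n - f(x_n)/f'(x_n)

Iteration 1:
  f(1.500000) = -0.094535
  f'(1.500000) = 1.666667
  x_1 = 1.500000 - (-0.094535)/1.666667 = 1.556721
Iteration 2:
  f(1.556721) = -0.000697
  f'(1.556721) = 1.642376
  x_2 = 1.556721 - (-0.000697)/1.642376 = 1.557146
Iteration 3:
  f(1.557146) = 0.000000
  f'(1.557146) = 1.642201
  x_3 = 1.557146 - 0.000000/1.642201 = 1.557146
Iteration 4:
  f(1.557146) = 0.000000
  f'(1.557146) = 1.642201
  x_4 = 1.557146 - 0.000000/1.642201 = 1.557146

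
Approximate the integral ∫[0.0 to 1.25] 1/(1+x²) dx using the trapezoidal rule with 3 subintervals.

f(x) = 1/(1+x²)
a = 0.0, b = 1.25, n = 3
h = (b - a)/n = 0.416667

Trapezoidal rule: (h/2)[f(x₀) + 2f(x₁) + 2f(x₂) + ... + f(xₙ)]

x_0 = 0.0000, f(x_0) = 1.000000, coefficient = 1
x_1 = 0.4167, f(x_1) = 0.852071, coefficient = 2
x_2 = 0.8333, f(x_2) = 0.590164, coefficient = 2
x_3 = 1.2500, f(x_3) = 0.390244, coefficient = 1

I ≈ (0.416667/2) × 4.274714 = 0.890565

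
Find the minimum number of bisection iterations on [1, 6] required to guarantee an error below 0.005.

We need (b-a)/2^n ≤ 0.005
(6 - 1)/2^n ≤ 0.005
5/2^n ≤ 0.005
2^n ≥ 1000
n ≥ log₂(1000) = 9.97
n ≥ 10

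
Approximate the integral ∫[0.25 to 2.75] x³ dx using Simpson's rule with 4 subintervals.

f(x) = x³
a = 0.25, b = 2.75, n = 4
h = (b - a)/n = 0.625000

Simpson's rule: (h/3)[f(x₀) + 4f(x₁) + 2f(x₂) + ... + f(xₙ)]

x_0 = 0.2500, f(x_0) = 0.015625, coefficient = 1
x_1 = 0.8750, f(x_1) = 0.669922, coefficient = 4
x_2 = 1.5000, f(x_2) = 3.375000, coefficient = 2
x_3 = 2.1250, f(x_3) = 9.595703, coefficient = 4
x_4 = 2.7500, f(x_4) = 20.796875, coefficient = 1

I ≈ (0.625000/3) × 68.625000 = 14.296875
Exact value: 14.296875
Error: 0.000000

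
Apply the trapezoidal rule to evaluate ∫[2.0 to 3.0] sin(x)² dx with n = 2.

f(x) = sin(x)²
a = 2.0, b = 3.0, n = 2
h = (b - a)/n = 0.500000

Trapezoidal rule: (h/2)[f(x₀) + 2f(x₁) + 2f(x₂) + ... + f(xₙ)]

x_0 = 2.0000, f(x_0) = 0.826822, coefficient = 1
x_1 = 2.5000, f(x_1) = 0.358169, coefficient = 2
x_2 = 3.0000, f(x_2) = 0.019915, coefficient = 1

I ≈ (0.500000/2) × 1.563074 = 0.390769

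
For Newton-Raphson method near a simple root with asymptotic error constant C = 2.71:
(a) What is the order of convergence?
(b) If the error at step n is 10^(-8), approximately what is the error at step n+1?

(a) Newton-Raphson has quadratic (order 2) convergence near simple roots.
    This means |e_{n+1}| ≈ C|e_n|².

(b) With |e_n| = 10^(-8) and C = 2.71:
    |e_{n+1}| ≈ 2.71 × (10^(-8))² = 2.71 × 10^(-16)

(a) 2 (quadratic); (b) |e_{n+1}| ≈ 2.710e-16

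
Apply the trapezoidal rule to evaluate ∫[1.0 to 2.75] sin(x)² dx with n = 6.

f(x) = sin(x)²
a = 1.0, b = 2.75, n = 6
h = (b - a)/n = 0.291667

Trapezoidal rule: (h/2)[f(x₀) + 2f(x₁) + 2f(x₂) + ... + f(xₙ)]

x_0 = 1.0000, f(x_0) = 0.708073, coefficient = 1
x_1 = 1.2917, f(x_1) = 0.924089, coefficient = 2
x_2 = 1.5833, f(x_2) = 0.999843, coefficient = 2
x_3 = 1.8750, f(x_3) = 0.910280, coefficient = 2
x_4 = 2.1667, f(x_4) = 0.685022, coefficient = 2
x_5 = 2.4583, f(x_5) = 0.398570, coefficient = 2
x_6 = 2.7500, f(x_6) = 0.145665, coefficient = 1

I ≈ (0.291667/2) × 8.689345 = 1.267196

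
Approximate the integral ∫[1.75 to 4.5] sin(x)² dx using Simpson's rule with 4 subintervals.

f(x) = sin(x)²
a = 1.75, b = 4.5, n = 4
h = (b - a)/n = 0.687500

Simpson's rule: (h/3)[f(x₀) + 4f(x₁) + 2f(x₂) + ... + f(xₙ)]

x_0 = 1.7500, f(x_0) = 0.968228, coefficient = 1
x_1 = 2.4375, f(x_1) = 0.419052, coefficient = 4
x_2 = 3.1250, f(x_2) = 0.000275, coefficient = 2
x_3 = 3.8125, f(x_3) = 0.386507, coefficient = 4
x_4 = 4.5000, f(x_4) = 0.955565, coefficient = 1

I ≈ (0.687500/3) × 5.146582 = 1.179425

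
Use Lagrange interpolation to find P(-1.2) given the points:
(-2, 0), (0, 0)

Lagrange interpolation formula:
P(x) = Σ yᵢ × Lᵢ(x)
where Lᵢ(x) = Π_{j≠i} (x - xⱼ)/(xᵢ - xⱼ)

L_0(-1.2) = (-1.2 - 0)/(-2 - 0) = 0.600000
L_1(-1.2) = (-1.2 - (-2))/(0 - (-2)) = 0.400000

P(-1.2) = 0×L_0(-1.2) + 0×L_1(-1.2)
P(-1.2) = 0.000000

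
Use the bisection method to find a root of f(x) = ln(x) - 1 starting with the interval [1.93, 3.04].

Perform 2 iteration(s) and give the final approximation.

f(x) = ln(x) - 1
Initial interval: [1.93, 3.04]

Iteration 1:
  c_1 = (1.930000 + 3.040000)/2 = 2.485000
  f(c_1) = f(2.485000) = -0.089727
  f(a) × f(c) ≥ 0, new interval: [2.485000, 3.040000]
Iteration 2:
  c_2 = (2.485000 + 3.040000)/2 = 2.762500
  f(c_2) = f(2.762500) = 0.016136
  f(a) × f(c) < 0, new interval: [2.485000, 2.762500]

After 2 iteration(s), the approximation is c_2 = 2.762500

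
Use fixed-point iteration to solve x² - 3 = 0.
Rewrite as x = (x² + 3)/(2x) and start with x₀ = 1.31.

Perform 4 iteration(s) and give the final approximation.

Equation: x² - 3 = 0
Fixed-point form: x = (x² + 3)/(2x)
x₀ = 1.31

x_1 = g(1.310000) = 1.800038
x_2 = g(1.800038) = 1.733335
x_3 = g(1.733335) = 1.732051
x_4 = g(1.732051) = 1.732051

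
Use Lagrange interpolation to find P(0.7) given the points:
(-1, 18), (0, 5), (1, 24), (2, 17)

Lagrange interpolation formula:
P(x) = Σ yᵢ × Lᵢ(x)
where Lᵢ(x) = Π_{j≠i} (x - xⱼ)/(xᵢ - xⱼ)

L_0(0.7) = (0.7 - 0)/(-1 - 0) × (0.7 - 1)/(-1 - 1) × (0.7 - 2)/(-1 - 2) = -0.045500
L_1(0.7) = (0.7 - (-1))/(0 - (-1)) × (0.7 - 1)/(0 - 1) × (0.7 - 2)/(0 - 2) = 0.331500
L_2(0.7) = (0.7 - (-1))/(1 - (-1)) × (0.7 - 0)/(1 - 0) × (0.7 - 2)/(1 - 2) = 0.773500
L_3(0.7) = (0.7 - (-1))/(2 - (-1)) × (0.7 - 0)/(2 - 0) × (0.7 - 1)/(2 - 1) = -0.059500

P(0.7) = 18×L_0(0.7) + 5×L_1(0.7) + 24×L_2(0.7) + 17×L_3(0.7)
P(0.7) = 18.391000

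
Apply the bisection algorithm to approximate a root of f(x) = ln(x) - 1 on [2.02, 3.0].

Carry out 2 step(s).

f(x) = ln(x) - 1
Initial interval: [2.02, 3.0]

Iteration 1:
  c_1 = (2.020000 + 3.000000)/2 = 2.510000
  f(c_1) = f(2.510000) = -0.079717
  f(a) × f(c) ≥ 0, new interval: [2.510000, 3.000000]
Iteration 2:
  c_2 = (2.510000 + 3.000000)/2 = 2.755000
  f(c_2) = f(2.755000) = 0.013417
  f(a) × f(c) < 0, new interval: [2.510000, 2.755000]

After 2 iteration(s), the approximation is c_2 = 2.755000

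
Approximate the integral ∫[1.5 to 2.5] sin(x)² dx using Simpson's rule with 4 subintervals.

f(x) = sin(x)²
a = 1.5, b = 2.5, n = 4
h = (b - a)/n = 0.250000

Simpson's rule: (h/3)[f(x₀) + 4f(x₁) + 2f(x₂) + ... + f(xₙ)]

x_0 = 1.5000, f(x_0) = 0.994996, coefficient = 1
x_1 = 1.7500, f(x_1) = 0.968228, coefficient = 4
x_2 = 2.0000, f(x_2) = 0.826822, coefficient = 2
x_3 = 2.2500, f(x_3) = 0.605398, coefficient = 4
x_4 = 2.5000, f(x_4) = 0.358169, coefficient = 1

I ≈ (0.250000/3) × 9.301314 = 0.775109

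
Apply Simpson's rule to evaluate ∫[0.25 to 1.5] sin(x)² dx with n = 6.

f(x) = sin(x)²
a = 0.25, b = 1.5, n = 6
h = (b - a)/n = 0.208333

Simpson's rule: (h/3)[f(x₀) + 4f(x₁) + 2f(x₂) + ... + f(xₙ)]

x_0 = 0.2500, f(x_0) = 0.061209, coefficient = 1
x_1 = 0.4583, f(x_1) = 0.195766, coefficient = 4
x_2 = 0.6667, f(x_2) = 0.382381, coefficient = 2
x_3 = 0.8750, f(x_3) = 0.589123, coefficient = 4
x_4 = 1.0833, f(x_4) = 0.780615, coefficient = 2
x_5 = 1.2917, f(x_5) = 0.924089, coefficient = 4
x_6 = 1.5000, f(x_6) = 0.994996, coefficient = 1

I ≈ (0.208333/3) × 10.218108 = 0.709591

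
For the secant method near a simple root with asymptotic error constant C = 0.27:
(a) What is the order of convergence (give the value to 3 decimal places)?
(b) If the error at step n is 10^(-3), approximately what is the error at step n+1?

(a) Secant method has superlinear convergence with order φ = (1+√5)/2 ≈ 1.618.
    This means |e_{n+1}| ≈ C|e_n|^1.618.

(b) With |e_n| = 10^(-3) and C = 0.27:
    |e_{n+1}| ≈ 0.27 × (10^(-3))^1.618 = 0.27 × 10^(-4.85)

(a) ≈ 1.618 (golden ratio); (b) |e_{n+1}| ≈ 3.778e-06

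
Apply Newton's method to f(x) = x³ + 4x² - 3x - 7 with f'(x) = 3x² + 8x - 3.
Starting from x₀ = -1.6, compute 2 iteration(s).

f(x) = x³ + 4x² - 3x - 7
f'(x) = 3x² + 8x - 3
x₀ = -1.6

Newton-Raphson formula: x_{n+1} = x_n - f(x_n)/f'(x_n)

Iteration 1:
  f(-1.600000) = 3.944000
  f'(-1.600000) = -8.120000
  x_1 = -1.600000 - 3.944000/(-8.120000) = -1.114286
Iteration 2:
  f(-1.114286) = -0.074146
  f'(-1.114286) = -8.189388
  x_2 = -1.114286 - (-0.074146)/(-8.189388) = -1.123340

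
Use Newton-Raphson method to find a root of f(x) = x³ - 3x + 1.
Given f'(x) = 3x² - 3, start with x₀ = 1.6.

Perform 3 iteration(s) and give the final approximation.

f(x) = x³ - 3x + 1
f'(x) = 3x² - 3
x₀ = 1.6

Newton-Raphson formula: x_{n+1} = x_n - f(x_n)/f'(x_n)

Iteration 1:
  f(1.600000) = 0.296000
  f'(1.600000) = 4.680000
  x_1 = 1.600000 - 0.296000/4.680000 = 1.536752
Iteration 2:
  f(1.536752) = 0.018948
  f'(1.536752) = 4.084821
  x_2 = 1.536752 - 0.018948/4.084821 = 1.532113
Iteration 3:
  f(1.532113) = 0.000099
  f'(1.532113) = 4.042114
  x_3 = 1.532113 - 0.000099/4.042114 = 1.532089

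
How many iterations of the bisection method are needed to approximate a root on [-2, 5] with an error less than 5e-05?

We need (b-a)/2^n ≤ 5e-05
(5 - (-2))/2^n ≤ 5e-05
7/2^n ≤ 5e-05
2^n ≥ 140000
n ≥ log₂(140000) = 17.10
n ≥ 18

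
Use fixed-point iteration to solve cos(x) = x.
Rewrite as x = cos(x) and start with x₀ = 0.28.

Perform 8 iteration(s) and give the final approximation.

Equation: cos(x) = x
Fixed-point form: x = cos(x)
x₀ = 0.28

x_1 = g(0.280000) = 0.961055
x_2 = g(0.961055) = 0.572655
x_3 = g(0.572655) = 0.840465
x_4 = g(0.840465) = 0.667116
x_5 = g(0.667116) = 0.785609
x_6 = g(0.785609) = 0.706958
x_7 = g(0.706958) = 0.760342
x_8 = g(0.760342) = 0.724601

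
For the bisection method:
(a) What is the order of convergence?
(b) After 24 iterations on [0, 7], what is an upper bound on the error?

(a) Bisection has linear (order 1) convergence; the error is halved each step.

(b) Error bound = (b-a)/2^n = (7 - 0)/2^{24}
    = 7/2^{24}

(a) 1 (linear); (b) error ≤ 4.17e-07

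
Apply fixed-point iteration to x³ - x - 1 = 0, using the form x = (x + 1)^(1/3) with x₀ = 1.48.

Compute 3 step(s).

Equation: x³ - x - 1 = 0
Fixed-point form: x = (x + 1)^(1/3)
x₀ = 1.48

x_1 = g(1.480000) = 1.353580
x_2 = g(1.353580) = 1.330178
x_3 = g(1.330178) = 1.325754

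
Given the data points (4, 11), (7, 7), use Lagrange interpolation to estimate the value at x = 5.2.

Lagrange interpolation formula:
P(x) = Σ yᵢ × Lᵢ(x)
where Lᵢ(x) = Π_{j≠i} (x - xⱼ)/(xᵢ - xⱼ)

L_0(5.2) = (5.2 - 7)/(4 - 7) = 0.600000
L_1(5.2) = (5.2 - 4)/(7 - 4) = 0.400000

P(5.2) = 11×L_0(5.2) + 7×L_1(5.2)
P(5.2) = 9.400000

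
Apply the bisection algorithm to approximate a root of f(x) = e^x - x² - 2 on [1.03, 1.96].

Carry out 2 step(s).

f(x) = e^x - x² - 2
Initial interval: [1.03, 1.96]

Iteration 1:
  c_1 = (1.030000 + 1.960000)/2 = 1.495000
  f(c_1) = f(1.495000) = 0.224312
  f(a) × f(c) < 0, new interval: [1.030000, 1.495000]
Iteration 2:
  c_2 = (1.030000 + 1.495000)/2 = 1.262500
  f(c_2) = f(1.262500) = -0.059660
  f(a) × f(c) ≥ 0, new interval: [1.262500, 1.495000]

After 2 iteration(s), the approximation is c_2 = 1.262500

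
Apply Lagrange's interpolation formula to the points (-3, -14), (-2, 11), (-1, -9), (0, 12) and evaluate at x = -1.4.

Lagrange interpolation formula:
P(x) = Σ yᵢ × Lᵢ(x)
where Lᵢ(x) = Π_{j≠i} (x - xⱼ)/(xᵢ - xⱼ)

L_0(-1.4) = (-1.4 - (-2))/(-3 - (-2)) × (-1.4 - (-1))/(-3 - (-1)) × (-1.4 - 0)/(-3 - 0) = -0.056000
L_1(-1.4) = (-1.4 - (-3))/(-2 - (-3)) × (-1.4 - (-1))/(-2 - (-1)) × (-1.4 - 0)/(-2 - 0) = 0.448000
L_2(-1.4) = (-1.4 - (-3))/(-1 - (-3)) × (-1.4 - (-2))/(-1 - (-2)) × (-1.4 - 0)/(-1 - 0) = 0.672000
L_3(-1.4) = (-1.4 - (-3))/(0 - (-3)) × (-1.4 - (-2))/(0 - (-2)) × (-1.4 - (-1))/(0 - (-1)) = -0.064000

P(-1.4) = (-14)×L_0(-1.4) + 11×L_1(-1.4) + (-9)×L_2(-1.4) + 12×L_3(-1.4)
P(-1.4) = -1.104000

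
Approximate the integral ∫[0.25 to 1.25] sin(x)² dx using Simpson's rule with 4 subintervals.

f(x) = sin(x)²
a = 0.25, b = 1.25, n = 4
h = (b - a)/n = 0.250000

Simpson's rule: (h/3)[f(x₀) + 4f(x₁) + 2f(x₂) + ... + f(xₙ)]

x_0 = 0.2500, f(x_0) = 0.061209, coefficient = 1
x_1 = 0.5000, f(x_1) = 0.229849, coefficient = 4
x_2 = 0.7500, f(x_2) = 0.464631, coefficient = 2
x_3 = 1.0000, f(x_3) = 0.708073, coefficient = 4
x_4 = 1.2500, f(x_4) = 0.900572, coefficient = 1

I ≈ (0.250000/3) × 5.642732 = 0.470228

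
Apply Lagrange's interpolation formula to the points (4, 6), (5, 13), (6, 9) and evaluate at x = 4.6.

Lagrange interpolation formula:
P(x) = Σ yᵢ × Lᵢ(x)
where Lᵢ(x) = Π_{j≠i} (x - xⱼ)/(xᵢ - xⱼ)

L_0(4.6) = (4.6 - 5)/(4 - 5) × (4.6 - 6)/(4 - 6) = 0.280000
L_1(4.6) = (4.6 - 4)/(5 - 4) × (4.6 - 6)/(5 - 6) = 0.840000
L_2(4.6) = (4.6 - 4)/(6 - 4) × (4.6 - 5)/(6 - 5) = -0.120000

P(4.6) = 6×L_0(4.6) + 13×L_1(4.6) + 9×L_2(4.6)
P(4.6) = 11.520000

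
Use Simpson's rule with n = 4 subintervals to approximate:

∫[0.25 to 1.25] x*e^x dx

f(x) = x*e^x
a = 0.25, b = 1.25, n = 4
h = (b - a)/n = 0.250000

Simpson's rule: (h/3)[f(x₀) + 4f(x₁) + 2f(x₂) + ... + f(xₙ)]

x_0 = 0.2500, f(x_0) = 0.321006, coefficient = 1
x_1 = 0.5000, f(x_1) = 0.824361, coefficient = 4
x_2 = 0.7500, f(x_2) = 1.587750, coefficient = 2
x_3 = 1.0000, f(x_3) = 2.718282, coefficient = 4
x_4 = 1.2500, f(x_4) = 4.362929, coefficient = 1

I ≈ (0.250000/3) × 22.030005 = 1.835834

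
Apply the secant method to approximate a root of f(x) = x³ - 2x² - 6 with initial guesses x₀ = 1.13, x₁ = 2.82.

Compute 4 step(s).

f(x) = x³ - 2x² - 6
x₀ = 1.13, x₁ = 2.82

Secant formula: x_{n+1} = x_n - f(x_n)(x_n - x_{n-1})/(f(x_n) - f(x_{n-1}))

Iteration 1:
  f(1.130000) = -7.110903
  f(2.820000) = 0.520968
  x_2 = 2.820000 - 0.520968×(2.820000 - 1.130000)/(0.520968 - (-7.110903))
       = 2.704637
Iteration 2:
  f(2.820000) = 0.520968
  f(2.704637) = -0.845538
  x_3 = 2.704637 - (-0.845538)×(2.704637 - 2.820000)/(-0.845538 - 0.520968)
       = 2.776019
Iteration 3:
  f(2.704637) = -0.845538
  f(2.776019) = -0.019781
  x_4 = 2.776019 - (-0.019781)×(2.776019 - 2.704637)/(-0.019781 - (-0.845538))
       = 2.777729
Iteration 4:
  f(2.776019) = -0.019781
  f(2.777729) = 0.000782
  x_5 = 2.777729 - 0.000782×(2.777729 - 2.776019)/(0.000782 - (-0.019781))
       = 2.777664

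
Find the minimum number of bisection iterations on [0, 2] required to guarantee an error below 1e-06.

We need (b-a)/2^n ≤ 1e-06
(2 - 0)/2^n ≤ 1e-06
2/2^n ≤ 1e-06
2^n ≥ 2000000
n ≥ log₂(2000000) = 20.93
n ≥ 21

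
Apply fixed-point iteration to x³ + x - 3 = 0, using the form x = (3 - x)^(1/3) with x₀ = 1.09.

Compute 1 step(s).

Equation: x³ + x - 3 = 0
Fixed-point form: x = (3 - x)^(1/3)
x₀ = 1.09

x_1 = g(1.090000) = 1.240731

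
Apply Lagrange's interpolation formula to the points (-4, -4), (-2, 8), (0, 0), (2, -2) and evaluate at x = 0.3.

Lagrange interpolation formula:
P(x) = Σ yᵢ × Lᵢ(x)
where Lᵢ(x) = Π_{j≠i} (x - xⱼ)/(xᵢ - xⱼ)

L_0(0.3) = (0.3 - (-2))/(-4 - (-2)) × (0.3 - 0)/(-4 - 0) × (0.3 - 2)/(-4 - 2) = 0.024437
L_1(0.3) = (0.3 - (-4))/(-2 - (-4)) × (0.3 - 0)/(-2 - 0) × (0.3 - 2)/(-2 - 2) = -0.137062
L_2(0.3) = (0.3 - (-4))/(0 - (-4)) × (0.3 - (-2))/(0 - (-2)) × (0.3 - 2)/(0 - 2) = 1.050812
L_3(0.3) = (0.3 - (-4))/(2 - (-4)) × (0.3 - (-2))/(2 - (-2)) × (0.3 - 0)/(2 - 0) = 0.061812

P(0.3) = (-4)×L_0(0.3) + 8×L_1(0.3) + 0×L_2(0.3) + (-2)×L_3(0.3)
P(0.3) = -1.317875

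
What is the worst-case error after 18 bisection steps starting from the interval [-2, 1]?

Bisection error bound: |error| ≤ (b-a)/2^n
|error| ≤ (1 - (-2))/2^18 = 3/2^18
|error| ≤ 0.0000114441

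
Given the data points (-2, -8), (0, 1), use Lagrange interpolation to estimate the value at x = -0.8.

Lagrange interpolation formula:
P(x) = Σ yᵢ × Lᵢ(x)
where Lᵢ(x) = Π_{j≠i} (x - xⱼ)/(xᵢ - xⱼ)

L_0(-0.8) = (-0.8 - 0)/(-2 - 0) = 0.400000
L_1(-0.8) = (-0.8 - (-2))/(0 - (-2)) = 0.600000

P(-0.8) = (-8)×L_0(-0.8) + 1×L_1(-0.8)
P(-0.8) = -2.600000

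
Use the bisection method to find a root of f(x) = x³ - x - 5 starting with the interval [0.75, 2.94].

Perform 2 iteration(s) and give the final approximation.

f(x) = x³ - x - 5
Initial interval: [0.75, 2.94]

Iteration 1:
  c_1 = (0.750000 + 2.940000)/2 = 1.845000
  f(c_1) = f(1.845000) = -0.564574
  f(a) × f(c) ≥ 0, new interval: [1.845000, 2.940000]
Iteration 2:
  c_2 = (1.845000 + 2.940000)/2 = 2.392500
  f(c_2) = f(2.392500) = 6.302305
  f(a) × f(c) < 0, new interval: [1.845000, 2.392500]

After 2 iteration(s), the approximation is c_2 = 2.392500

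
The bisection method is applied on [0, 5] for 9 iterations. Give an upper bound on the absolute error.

Bisection error bound: |error| ≤ (b-a)/2^n
|error| ≤ (5 - 0)/2^9 = 5/2^9
|error| ≤ 0.0097656250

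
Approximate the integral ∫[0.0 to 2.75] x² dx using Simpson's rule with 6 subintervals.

f(x) = x²
a = 0.0, b = 2.75, n = 6
h = (b - a)/n = 0.458333

Simpson's rule: (h/3)[f(x₀) + 4f(x₁) + 2f(x₂) + ... + f(xₙ)]

x_0 = 0.0000, f(x_0) = 0.000000, coefficient = 1
x_1 = 0.4583, f(x_1) = 0.210069, coefficient = 4
x_2 = 0.9167, f(x_2) = 0.840278, coefficient = 2
x_3 = 1.3750, f(x_3) = 1.890625, coefficient = 4
x_4 = 1.8333, f(x_4) = 3.361111, coefficient = 2
x_5 = 2.2917, f(x_5) = 5.251736, coefficient = 4
x_6 = 2.7500, f(x_6) = 7.562500, coefficient = 1

I ≈ (0.458333/3) × 45.375000 = 6.932292
Exact value: 6.932292
Error: 0.000000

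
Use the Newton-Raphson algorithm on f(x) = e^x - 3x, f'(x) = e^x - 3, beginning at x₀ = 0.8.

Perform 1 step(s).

f(x) = e^x - 3x
f'(x) = e^x - 3
x₀ = 0.8

Newton-Raphson formula: x_{n+1} = x_n - f(x_n)/f'(x_n)

Iteration 1:
  f(0.800000) = -0.174459
  f'(0.800000) = -0.774459
  x_1 = 0.800000 - (-0.174459)/(-0.774459) = 0.574734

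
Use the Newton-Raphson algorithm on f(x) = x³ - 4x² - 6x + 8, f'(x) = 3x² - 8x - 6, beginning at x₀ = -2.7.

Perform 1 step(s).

f(x) = x³ - 4x² - 6x + 8
f'(x) = 3x² - 8x - 6
x₀ = -2.7

Newton-Raphson formula: x_{n+1} = x_n - f(x_n)/f'(x_n)

Iteration 1:
  f(-2.700000) = -24.643000
  f'(-2.700000) = 37.470000
  x_1 = -2.700000 - (-24.643000)/37.470000 = -2.042327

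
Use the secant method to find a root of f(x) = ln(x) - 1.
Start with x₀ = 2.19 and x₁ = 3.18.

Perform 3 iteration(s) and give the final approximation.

f(x) = ln(x) - 1
x₀ = 2.19, x₁ = 3.18

Secant formula: x_{n+1} = x_n - f(x_n)(x_n - x_{n-1})/(f(x_n) - f(x_{n-1}))

Iteration 1:
  f(2.190000) = -0.216098
  f(3.180000) = 0.156881
  x_2 = 3.180000 - 0.156881×(3.180000 - 2.190000)/(0.156881 - (-0.216098))
       = 2.763590
Iteration 2:
  f(3.180000) = 0.156881
  f(2.763590) = 0.016531
  x_3 = 2.763590 - 0.016531×(2.763590 - 3.180000)/(0.016531 - 0.156881)
       = 2.714545
Iteration 3:
  f(2.763590) = 0.016531
  f(2.714545) = -0.001376
  x_4 = 2.714545 - (-0.001376)×(2.714545 - 2.763590)/(-0.001376 - 0.016531)
       = 2.718313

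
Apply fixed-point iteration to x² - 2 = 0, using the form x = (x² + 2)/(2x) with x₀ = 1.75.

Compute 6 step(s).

Equation: x² - 2 = 0
Fixed-point form: x = (x² + 2)/(2x)
x₀ = 1.75

x_1 = g(1.750000) = 1.446429
x_2 = g(1.446429) = 1.414572
x_3 = g(1.414572) = 1.414214
x_4 = g(1.414214) = 1.414214
x_5 = g(1.414214) = 1.414214
x_6 = g(1.414214) = 1.414214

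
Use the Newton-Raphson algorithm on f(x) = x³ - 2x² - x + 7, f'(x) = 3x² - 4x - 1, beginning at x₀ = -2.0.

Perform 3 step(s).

f(x) = x³ - 2x² - x + 7
f'(x) = 3x² - 4x - 1
x₀ = -2.0

Newton-Raphson formula: x_{n+1} = x_n - f(x_n)/f'(x_n)

Iteration 1:
  f(-2.000000) = -7.000000
  f'(-2.000000) = 19.000000
  x_1 = -2.000000 - (-7.000000)/19.000000 = -1.631579
Iteration 2:
  f(-1.631579) = -1.035865
  f'(-1.631579) = 13.512465
  x_2 = -1.631579 - (-1.035865)/13.512465 = -1.554919
Iteration 3:
  f(-1.554919) = -0.040068
  f'(-1.554919) = 12.472995
  x_3 = -1.554919 - (-0.040068)/12.472995 = -1.551707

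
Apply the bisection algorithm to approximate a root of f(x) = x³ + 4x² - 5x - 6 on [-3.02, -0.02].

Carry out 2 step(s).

f(x) = x³ + 4x² - 5x - 6
Initial interval: [-3.02, -0.02]

Iteration 1:
  c_1 = (-3.020000 + (-0.020000))/2 = -1.520000
  f(c_1) = f(-1.520000) = 7.329792
  f(a) × f(c) ≥ 0, new interval: [-1.520000, -0.020000]
Iteration 2:
  c_2 = (-1.520000 + (-0.020000))/2 = -0.770000
  f(c_2) = f(-0.770000) = -0.234933
  f(a) × f(c) < 0, new interval: [-1.520000, -0.770000]

After 2 iteration(s), the approximation is c_2 = -0.770000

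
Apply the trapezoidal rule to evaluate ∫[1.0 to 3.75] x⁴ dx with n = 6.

f(x) = x⁴
a = 1.0, b = 3.75, n = 6
h = (b - a)/n = 0.458333

Trapezoidal rule: (h/2)[f(x₀) + 2f(x₁) + 2f(x₂) + ... + f(xₙ)]

x_0 = 1.0000, f(x_0) = 1.000000, coefficient = 1
x_1 = 1.4583, f(x_1) = 4.523006, coefficient = 2
x_2 = 1.9167, f(x_2) = 13.495419, coefficient = 2
x_3 = 2.3750, f(x_3) = 31.816650, coefficient = 2
x_4 = 2.8333, f(x_4) = 64.445216, coefficient = 2
x_5 = 3.2917, f(x_5) = 117.398730, coefficient = 2
x_6 = 3.7500, f(x_6) = 197.753906, coefficient = 1

I ≈ (0.458333/2) × 662.111949 = 151.733988
Exact value: 148.115430
Error: 3.618559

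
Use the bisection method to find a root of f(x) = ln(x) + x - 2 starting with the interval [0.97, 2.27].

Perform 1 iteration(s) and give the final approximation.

f(x) = ln(x) + x - 2
Initial interval: [0.97, 2.27]

Iteration 1:
  c_1 = (0.970000 + 2.270000)/2 = 1.620000
  f(c_1) = f(1.620000) = 0.102426
  f(a) × f(c) < 0, new interval: [0.970000, 1.620000]

After 1 iteration(s), the approximation is c_1 = 1.620000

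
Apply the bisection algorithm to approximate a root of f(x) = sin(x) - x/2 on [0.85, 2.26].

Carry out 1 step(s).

f(x) = sin(x) - x/2
Initial interval: [0.85, 2.26]

Iteration 1:
  c_1 = (0.850000 + 2.260000)/2 = 1.555000
  f(c_1) = f(1.555000) = 0.222375
  f(a) × f(c) ≥ 0, new interval: [1.555000, 2.260000]

After 1 iteration(s), the approximation is c_1 = 1.555000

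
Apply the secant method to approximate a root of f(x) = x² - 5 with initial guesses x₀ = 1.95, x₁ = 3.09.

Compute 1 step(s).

f(x) = x² - 5
x₀ = 1.95, x₁ = 3.09

Secant formula: x_{n+1} = x_n - f(x_n)(x_n - x_{n-1})/(f(x_n) - f(x_{n-1}))

Iteration 1:
  f(1.950000) = -1.197500
  f(3.090000) = 4.548100
  x_2 = 3.090000 - 4.548100×(3.090000 - 1.950000)/(4.548100 - (-1.197500))
       = 2.187599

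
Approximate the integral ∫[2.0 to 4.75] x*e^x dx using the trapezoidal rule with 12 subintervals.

f(x) = x*e^x
a = 2.0, b = 4.75, n = 12
h = (b - a)/n = 0.229167

Trapezoidal rule: (h/2)[f(x₀) + 2f(x₁) + 2f(x₂) + ... + f(xₙ)]

x_0 = 2.0000, f(x_0) = 14.778112, coefficient = 1
x_1 = 2.2292, f(x_1) = 20.713683, coefficient = 2
x_2 = 2.4583, f(x_2) = 28.726411, coefficient = 2
x_3 = 2.6875, f(x_3) = 39.492524, coefficient = 2
x_4 = 2.9167, f(x_4) = 53.898793, coefficient = 2
x_5 = 3.1458, f(x_5) = 73.106125, coefficient = 2
x_6 = 3.3750, f(x_6) = 98.631958, coefficient = 2
x_7 = 3.6042, f(x_7) = 132.456892, coefficient = 2
x_8 = 3.8333, f(x_8) = 177.162622, coefficient = 2
x_9 = 4.0625, f(x_9) = 236.110177, coefficient = 2
x_10 = 4.2917, f(x_10) = 313.670109, coefficient = 2
x_11 = 4.5208, f(x_11) = 415.519555, coefficient = 2
x_12 = 4.7500, f(x_12) = 549.025352, coefficient = 1

I ≈ (0.229167/2) × 3742.781161 = 428.860341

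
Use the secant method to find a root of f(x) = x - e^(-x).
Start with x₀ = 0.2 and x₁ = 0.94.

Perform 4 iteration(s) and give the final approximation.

f(x) = x - e^(-x)
x₀ = 0.2, x₁ = 0.94

Secant formula: x_{n+1} = x_n - f(x_n)(x_n - x_{n-1})/(f(x_n) - f(x_{n-1}))

Iteration 1:
  f(0.200000) = -0.618731
  f(0.940000) = 0.549372
  x_2 = 0.940000 - 0.549372×(0.940000 - 0.200000)/(0.549372 - (-0.618731))
       = 0.591970
Iteration 2:
  f(0.940000) = 0.549372
  f(0.591970) = 0.038733
  x_3 = 0.591970 - 0.038733×(0.591970 - 0.940000)/(0.038733 - 0.549372)
       = 0.565571
Iteration 3:
  f(0.591970) = 0.038733
  f(0.565571) = -0.002465
  x_4 = 0.565571 - (-0.002465)×(0.565571 - 0.591970)/(-0.002465 - 0.038733)
       = 0.567150
Iteration 4:
  f(0.565571) = -0.002465
  f(0.567150) = 0.000011
  x_5 = 0.567150 - 0.000011×(0.567150 - 0.565571)/(0.000011 - (-0.002465))
       = 0.567143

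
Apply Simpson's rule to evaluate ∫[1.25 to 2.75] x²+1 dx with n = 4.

f(x) = x²+1
a = 1.25, b = 2.75, n = 4
h = (b - a)/n = 0.375000

Simpson's rule: (h/3)[f(x₀) + 4f(x₁) + 2f(x₂) + ... + f(xₙ)]

x_0 = 1.2500, f(x_0) = 2.562500, coefficient = 1
x_1 = 1.6250, f(x_1) = 3.640625, coefficient = 4
x_2 = 2.0000, f(x_2) = 5.000000, coefficient = 2
x_3 = 2.3750, f(x_3) = 6.640625, coefficient = 4
x_4 = 2.7500, f(x_4) = 8.562500, coefficient = 1

I ≈ (0.375000/3) × 62.250000 = 7.781250
Exact value: 7.781250
Error: 0.000000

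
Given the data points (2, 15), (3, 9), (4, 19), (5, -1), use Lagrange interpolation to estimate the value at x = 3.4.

Lagrange interpolation formula:
P(x) = Σ yᵢ × Lᵢ(x)
where Lᵢ(x) = Π_{j≠i} (x - xⱼ)/(xᵢ - xⱼ)

L_0(3.4) = (3.4 - 3)/(2 - 3) × (3.4 - 4)/(2 - 4) × (3.4 - 5)/(2 - 5) = -0.064000
L_1(3.4) = (3.4 - 2)/(3 - 2) × (3.4 - 4)/(3 - 4) × (3.4 - 5)/(3 - 5) = 0.672000
L_2(3.4) = (3.4 - 2)/(4 - 2) × (3.4 - 3)/(4 - 3) × (3.4 - 5)/(4 - 5) = 0.448000
L_3(3.4) = (3.4 - 2)/(5 - 2) × (3.4 - 3)/(5 - 3) × (3.4 - 4)/(5 - 4) = -0.056000

P(3.4) = 15×L_0(3.4) + 9×L_1(3.4) + 19×L_2(3.4) + (-1)×L_3(3.4)
P(3.4) = 13.656000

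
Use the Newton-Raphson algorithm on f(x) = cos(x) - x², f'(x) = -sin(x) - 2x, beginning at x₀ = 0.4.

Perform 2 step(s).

f(x) = cos(x) - x²
f'(x) = -sin(x) - 2x
x₀ = 0.4

Newton-Raphson formula: x_{n+1} = x_n - f(x_n)/f'(x_n)

Iteration 1:
  f(0.400000) = 0.761061
  f'(0.400000) = -1.189418
  x_1 = 0.400000 - 0.761061/(-1.189418) = 1.039860
Iteration 2:
  f(1.039860) = -0.574967
  f'(1.039860) = -2.942053
  x_2 = 1.039860 - (-0.574967)/(-2.942053) = 0.844429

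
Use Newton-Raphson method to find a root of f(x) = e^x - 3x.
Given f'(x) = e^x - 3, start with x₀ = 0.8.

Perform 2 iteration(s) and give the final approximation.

f(x) = e^x - 3x
f'(x) = e^x - 3
x₀ = 0.8

Newton-Raphson formula: x_{n+1} = x_n - f(x_n)/f'(x_n)

Iteration 1:
  f(0.800000) = -0.174459
  f'(0.800000) = -0.774459
  x_1 = 0.800000 - (-0.174459)/(-0.774459) = 0.574734
Iteration 2:
  f(0.574734) = 0.052456
  f'(0.574734) = -1.223342
  x_2 = 0.574734 - 0.052456/(-1.223342) = 0.617613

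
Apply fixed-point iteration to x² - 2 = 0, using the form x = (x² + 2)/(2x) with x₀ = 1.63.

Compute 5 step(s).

Equation: x² - 2 = 0
Fixed-point form: x = (x² + 2)/(2x)
x₀ = 1.63

x_1 = g(1.630000) = 1.428497
x_2 = g(1.428497) = 1.414285
x_3 = g(1.414285) = 1.414214
x_4 = g(1.414214) = 1.414214
x_5 = g(1.414214) = 1.414214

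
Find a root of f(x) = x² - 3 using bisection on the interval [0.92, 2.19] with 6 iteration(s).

f(x) = x² - 3
Initial interval: [0.92, 2.19]

Iteration 1:
  c_1 = (0.920000 + 2.190000)/2 = 1.555000
  f(c_1) = f(1.555000) = -0.581975
  f(a) × f(c) ≥ 0, new interval: [1.555000, 2.190000]
Iteration 2:
  c_2 = (1.555000 + 2.190000)/2 = 1.872500
  f(c_2) = f(1.872500) = 0.506256
  f(a) × f(c) < 0, new interval: [1.555000, 1.872500]
Iteration 3:
  c_3 = (1.555000 + 1.872500)/2 = 1.713750
  f(c_3) = f(1.713750) = -0.063061
  f(a) × f(c) ≥ 0, new interval: [1.713750, 1.872500]
Iteration 4:
  c_4 = (1.713750 + 1.872500)/2 = 1.793125
  f(c_4) = f(1.793125) = 0.215297
  f(a) × f(c) < 0, new interval: [1.713750, 1.793125]
Iteration 5:
  c_5 = (1.713750 + 1.793125)/2 = 1.753437
  f(c_5) = f(1.753437) = 0.074543
  f(a) × f(c) < 0, new interval: [1.713750, 1.753437]
Iteration 6:
  c_6 = (1.713750 + 1.753437)/2 = 1.733594
  f(c_6) = f(1.733594) = 0.005347
  f(a) × f(c) < 0, new interval: [1.713750, 1.733594]

After 6 iteration(s), the approximation is c_6 = 1.733594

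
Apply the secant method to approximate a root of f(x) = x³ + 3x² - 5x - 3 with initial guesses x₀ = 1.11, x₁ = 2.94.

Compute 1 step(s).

f(x) = x³ + 3x² - 5x - 3
x₀ = 1.11, x₁ = 2.94

Secant formula: x_{n+1} = x_n - f(x_n)(x_n - x_{n-1})/(f(x_n) - f(x_{n-1}))

Iteration 1:
  f(1.110000) = -3.486069
  f(2.940000) = 33.642984
  x_2 = 2.940000 - 33.642984×(2.940000 - 1.110000)/(33.642984 - (-3.486069))
       = 1.281820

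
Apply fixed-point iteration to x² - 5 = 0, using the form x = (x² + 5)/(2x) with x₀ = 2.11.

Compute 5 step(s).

Equation: x² - 5 = 0
Fixed-point form: x = (x² + 5)/(2x)
x₀ = 2.11

x_1 = g(2.110000) = 2.239834
x_2 = g(2.239834) = 2.236071
x_3 = g(2.236071) = 2.236068
x_4 = g(2.236068) = 2.236068
x_5 = g(2.236068) = 2.236068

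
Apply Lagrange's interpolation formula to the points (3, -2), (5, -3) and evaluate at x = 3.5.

Lagrange interpolation formula:
P(x) = Σ yᵢ × Lᵢ(x)
where Lᵢ(x) = Π_{j≠i} (x - xⱼ)/(xᵢ - xⱼ)

L_0(3.5) = (3.5 - 5)/(3 - 5) = 0.750000
L_1(3.5) = (3.5 - 3)/(5 - 3) = 0.250000

P(3.5) = (-2)×L_0(3.5) + (-3)×L_1(3.5)
P(3.5) = -2.250000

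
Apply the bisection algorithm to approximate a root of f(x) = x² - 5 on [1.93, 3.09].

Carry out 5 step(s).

f(x) = x² - 5
Initial interval: [1.93, 3.09]

Iteration 1:
  c_1 = (1.930000 + 3.090000)/2 = 2.510000
  f(c_1) = f(2.510000) = 1.300100
  f(a) × f(c) < 0, new interval: [1.930000, 2.510000]
Iteration 2:
  c_2 = (1.930000 + 2.510000)/2 = 2.220000
  f(c_2) = f(2.220000) = -0.071600
  f(a) × f(c) ≥ 0, new interval: [2.220000, 2.510000]
Iteration 3:
  c_3 = (2.220000 + 2.510000)/2 = 2.365000
  f(c_3) = f(2.365000) = 0.593225
  f(a) × f(c) < 0, new interval: [2.220000, 2.365000]
Iteration 4:
  c_4 = (2.220000 + 2.365000)/2 = 2.292500
  f(c_4) = f(2.292500) = 0.255556
  f(a) × f(c) < 0, new interval: [2.220000, 2.292500]
Iteration 5:
  c_5 = (2.220000 + 2.292500)/2 = 2.256250
  f(c_5) = f(2.256250) = 0.090664
  f(a) × f(c) < 0, new interval: [2.220000, 2.256250]

After 5 iteration(s), the approximation is c_5 = 2.256250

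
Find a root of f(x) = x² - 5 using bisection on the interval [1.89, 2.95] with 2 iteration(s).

f(x) = x² - 5
Initial interval: [1.89, 2.95]

Iteration 1:
  c_1 = (1.890000 + 2.950000)/2 = 2.420000
  f(c_1) = f(2.420000) = 0.856400
  f(a) × f(c) < 0, new interval: [1.890000, 2.420000]
Iteration 2:
  c_2 = (1.890000 + 2.420000)/2 = 2.155000
  f(c_2) = f(2.155000) = -0.355975
  f(a) × f(c) ≥ 0, new interval: [2.155000, 2.420000]

After 2 iteration(s), the approximation is c_2 = 2.155000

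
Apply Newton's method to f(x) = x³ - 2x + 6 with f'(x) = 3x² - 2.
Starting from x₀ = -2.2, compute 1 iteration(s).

f(x) = x³ - 2x + 6
f'(x) = 3x² - 2
x₀ = -2.2

Newton-Raphson formula: x_{n+1} = x_n - f(x_n)/f'(x_n)

Iteration 1:
  f(-2.200000) = -0.248000
  f'(-2.200000) = 12.520000
  x_1 = -2.200000 - (-0.248000)/12.520000 = -2.180192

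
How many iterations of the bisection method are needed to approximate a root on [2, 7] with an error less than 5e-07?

We need (b-a)/2^n ≤ 5e-07
(7 - 2)/2^n ≤ 5e-07
5/2^n ≤ 5e-07
2^n ≥ 10000000
n ≥ log₂(10000000) = 23.25
n ≥ 24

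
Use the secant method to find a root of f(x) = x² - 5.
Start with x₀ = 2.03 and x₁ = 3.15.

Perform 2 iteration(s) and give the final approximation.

f(x) = x² - 5
x₀ = 2.03, x₁ = 3.15

Secant formula: x_{n+1} = x_n - f(x_n)(x_n - x_{n-1})/(f(x_n) - f(x_{n-1}))

Iteration 1:
  f(2.030000) = -0.879100
  f(3.150000) = 4.922500
  x_2 = 3.150000 - 4.922500×(3.150000 - 2.030000)/(4.922500 - (-0.879100))
       = 2.199710
Iteration 2:
  f(3.150000) = 4.922500
  f(2.199710) = -0.161274
  x_3 = 2.199710 - (-0.161274)×(2.199710 - 3.150000)/(-0.161274 - 4.922500)
       = 2.229857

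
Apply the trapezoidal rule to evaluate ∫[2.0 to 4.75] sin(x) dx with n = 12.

f(x) = sin(x)
a = 2.0, b = 4.75, n = 12
h = (b - a)/n = 0.229167

Trapezoidal rule: (h/2)[f(x₀) + 2f(x₁) + 2f(x₂) + ... + f(xₙ)]

x_0 = 2.0000, f(x_0) = 0.909297, coefficient = 1
x_1 = 2.2292, f(x_1) = 0.790990, coefficient = 2
x_2 = 2.4583, f(x_2) = 0.631324, coefficient = 2
x_3 = 2.6875, f(x_3) = 0.438647, coefficient = 2
x_4 = 2.9167, f(x_4) = 0.223034, coefficient = 2
x_5 = 3.1458, f(x_5) = -0.004241, coefficient = 2
x_6 = 3.3750, f(x_6) = -0.231294, coefficient = 2
x_7 = 3.6042, f(x_7) = -0.446253, coefficient = 2
x_8 = 3.8333, f(x_8) = -0.637879, coefficient = 2
x_9 = 4.0625, f(x_9) = -0.796151, coefficient = 2
x_10 = 4.2917, f(x_10) = -0.912794, coefficient = 2
x_11 = 4.5208, f(x_11) = -0.981709, coefficient = 2
x_12 = 4.7500, f(x_12) = -0.999293, coefficient = 1

I ≈ (0.229167/2) × -3.942645 = -0.451761
Exact value: -0.453749
Error: 0.001988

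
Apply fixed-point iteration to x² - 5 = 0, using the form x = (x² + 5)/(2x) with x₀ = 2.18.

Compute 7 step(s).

Equation: x² - 5 = 0
Fixed-point form: x = (x² + 5)/(2x)
x₀ = 2.18

x_1 = g(2.180000) = 2.236789
x_2 = g(2.236789) = 2.236068
x_3 = g(2.236068) = 2.236068
x_4 = g(2.236068) = 2.236068
x_5 = g(2.236068) = 2.236068
x_6 = g(2.236068) = 2.236068
x_7 = g(2.236068) = 2.236068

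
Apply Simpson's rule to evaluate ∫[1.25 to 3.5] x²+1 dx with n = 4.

f(x) = x²+1
a = 1.25, b = 3.5, n = 4
h = (b - a)/n = 0.562500

Simpson's rule: (h/3)[f(x₀) + 4f(x₁) + 2f(x₂) + ... + f(xₙ)]

x_0 = 1.2500, f(x_0) = 2.562500, coefficient = 1
x_1 = 1.8125, f(x_1) = 4.285156, coefficient = 4
x_2 = 2.3750, f(x_2) = 6.640625, coefficient = 2
x_3 = 2.9375, f(x_3) = 9.628906, coefficient = 4
x_4 = 3.5000, f(x_4) = 13.250000, coefficient = 1

I ≈ (0.562500/3) × 84.750000 = 15.890625
Exact value: 15.890625
Error: 0.000000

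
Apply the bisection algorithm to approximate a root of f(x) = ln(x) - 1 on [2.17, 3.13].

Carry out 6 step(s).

f(x) = ln(x) - 1
Initial interval: [2.17, 3.13]

Iteration 1:
  c_1 = (2.170000 + 3.130000)/2 = 2.650000
  f(c_1) = f(2.650000) = -0.025440
  f(a) × f(c) ≥ 0, new interval: [2.650000, 3.130000]
Iteration 2:
  c_2 = (2.650000 + 3.130000)/2 = 2.890000
  f(c_2) = f(2.890000) = 0.061257
  f(a) × f(c) < 0, new interval: [2.650000, 2.890000]
Iteration 3:
  c_3 = (2.650000 + 2.890000)/2 = 2.770000
  f(c_3) = f(2.770000) = 0.018847
  f(a) × f(c) < 0, new interval: [2.650000, 2.770000]
Iteration 4:
  c_4 = (2.650000 + 2.770000)/2 = 2.710000
  f(c_4) = f(2.710000) = -0.003051
  f(a) × f(c) ≥ 0, new interval: [2.710000, 2.770000]
Iteration 5:
  c_5 = (2.710000 + 2.770000)/2 = 2.740000
  f(c_5) = f(2.740000) = 0.007958
  f(a) × f(c) < 0, new interval: [2.710000, 2.740000]
Iteration 6:
  c_6 = (2.710000 + 2.740000)/2 = 2.725000
  f(c_6) = f(2.725000) = 0.002468
  f(a) × f(c) < 0, new interval: [2.710000, 2.725000]

After 6 iteration(s), the approximation is c_6 = 2.725000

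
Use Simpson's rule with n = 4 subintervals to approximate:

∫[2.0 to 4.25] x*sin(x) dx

f(x) = x*sin(x)
a = 2.0, b = 4.25, n = 4
h = (b - a)/n = 0.562500

Simpson's rule: (h/3)[f(x₀) + 4f(x₁) + 2f(x₂) + ... + f(xₙ)]

x_0 = 2.0000, f(x_0) = 1.818595, coefficient = 1
x_1 = 2.5625, f(x_1) = 1.402366, coefficient = 4
x_2 = 3.1250, f(x_2) = 0.051850, coefficient = 2
x_3 = 3.6875, f(x_3) = -1.914527, coefficient = 4
x_4 = 4.2500, f(x_4) = -3.803705, coefficient = 1

I ≈ (0.562500/3) × -3.930055 = -0.736885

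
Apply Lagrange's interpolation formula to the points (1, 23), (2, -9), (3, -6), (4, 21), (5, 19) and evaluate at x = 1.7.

Lagrange interpolation formula:
P(x) = Σ yᵢ × Lᵢ(x)
where Lᵢ(x) = Π_{j≠i} (x - xⱼ)/(xᵢ - xⱼ)

L_0(1.7) = (1.7 - 2)/(1 - 2) × (1.7 - 3)/(1 - 3) × (1.7 - 4)/(1 - 4) × (1.7 - 5)/(1 - 5) = 0.123338
L_1(1.7) = (1.7 - 1)/(2 - 1) × (1.7 - 3)/(2 - 3) × (1.7 - 4)/(2 - 4) × (1.7 - 5)/(2 - 5) = 1.151150
L_2(1.7) = (1.7 - 1)/(3 - 1) × (1.7 - 2)/(3 - 2) × (1.7 - 4)/(3 - 4) × (1.7 - 5)/(3 - 5) = -0.398475
L_3(1.7) = (1.7 - 1)/(4 - 1) × (1.7 - 2)/(4 - 2) × (1.7 - 3)/(4 - 3) × (1.7 - 5)/(4 - 5) = 0.150150
L_4(1.7) = (1.7 - 1)/(5 - 1) × (1.7 - 2)/(5 - 2) × (1.7 - 3)/(5 - 3) × (1.7 - 4)/(5 - 4) = -0.026163

P(1.7) = 23×L_0(1.7) + (-9)×L_1(1.7) + (-6)×L_2(1.7) + 21×L_3(1.7) + 19×L_4(1.7)
P(1.7) = -2.476675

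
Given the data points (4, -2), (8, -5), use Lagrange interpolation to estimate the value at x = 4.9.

Lagrange interpolation formula:
P(x) = Σ yᵢ × Lᵢ(x)
where Lᵢ(x) = Π_{j≠i} (x - xⱼ)/(xᵢ - xⱼ)

L_0(4.9) = (4.9 - 8)/(4 - 8) = 0.775000
L_1(4.9) = (4.9 - 4)/(8 - 4) = 0.225000

P(4.9) = (-2)×L_0(4.9) + (-5)×L_1(4.9)
P(4.9) = -2.675000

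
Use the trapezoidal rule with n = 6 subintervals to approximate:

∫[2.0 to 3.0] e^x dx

f(x) = e^x
a = 2.0, b = 3.0, n = 6
h = (b - a)/n = 0.166667

Trapezoidal rule: (h/2)[f(x₀) + 2f(x₁) + 2f(x₂) + ... + f(xₙ)]

x_0 = 2.0000, f(x_0) = 7.389056, coefficient = 1
x_1 = 2.1667, f(x_1) = 8.729138, coefficient = 2
x_2 = 2.3333, f(x_2) = 10.312259, coefficient = 2
x_3 = 2.5000, f(x_3) = 12.182494, coefficient = 2
x_4 = 2.6667, f(x_4) = 14.391916, coefficient = 2
x_5 = 2.8333, f(x_5) = 17.002040, coefficient = 2
x_6 = 3.0000, f(x_6) = 20.085537, coefficient = 1

I ≈ (0.166667/2) × 152.710287 = 12.725857
Exact value: 12.696481
Error: 0.029376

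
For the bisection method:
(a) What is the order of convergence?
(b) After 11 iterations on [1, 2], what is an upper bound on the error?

(a) Bisection has linear (order 1) convergence; the error is halved each step.

(b) Error bound = (b-a)/2^n = (2 - 1)/2^{11}
    = 1/2^{11}

(a) 1 (linear); (b) error ≤ 4.88e-04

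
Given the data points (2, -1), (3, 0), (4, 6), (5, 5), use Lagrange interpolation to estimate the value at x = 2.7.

Lagrange interpolation formula:
P(x) = Σ yᵢ × Lᵢ(x)
where Lᵢ(x) = Π_{j≠i} (x - xⱼ)/(xᵢ - xⱼ)

L_0(2.7) = (2.7 - 3)/(2 - 3) × (2.7 - 4)/(2 - 4) × (2.7 - 5)/(2 - 5) = 0.149500
L_1(2.7) = (2.7 - 2)/(3 - 2) × (2.7 - 4)/(3 - 4) × (2.7 - 5)/(3 - 5) = 1.046500
L_2(2.7) = (2.7 - 2)/(4 - 2) × (2.7 - 3)/(4 - 3) × (2.7 - 5)/(4 - 5) = -0.241500
L_3(2.7) = (2.7 - 2)/(5 - 2) × (2.7 - 3)/(5 - 3) × (2.7 - 4)/(5 - 4) = 0.045500

P(2.7) = (-1)×L_0(2.7) + 0×L_1(2.7) + 6×L_2(2.7) + 5×L_3(2.7)
P(2.7) = -1.371000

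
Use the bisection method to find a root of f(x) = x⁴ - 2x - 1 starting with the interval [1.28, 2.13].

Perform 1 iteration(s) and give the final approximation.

f(x) = x⁴ - 2x - 1
Initial interval: [1.28, 2.13]

Iteration 1:
  c_1 = (1.280000 + 2.130000)/2 = 1.705000
  f(c_1) = f(1.705000) = 4.040794
  f(a) × f(c) < 0, new interval: [1.280000, 1.705000]

After 1 iteration(s), the approximation is c_1 = 1.705000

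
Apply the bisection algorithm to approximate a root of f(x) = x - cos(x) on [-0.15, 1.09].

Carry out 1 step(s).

f(x) = x - cos(x)
Initial interval: [-0.15, 1.09]

Iteration 1:
  c_1 = (-0.150000 + 1.090000)/2 = 0.470000
  f(c_1) = f(0.470000) = -0.421568
  f(a) × f(c) ≥ 0, new interval: [0.470000, 1.090000]

After 1 iteration(s), the approximation is c_1 = 0.470000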